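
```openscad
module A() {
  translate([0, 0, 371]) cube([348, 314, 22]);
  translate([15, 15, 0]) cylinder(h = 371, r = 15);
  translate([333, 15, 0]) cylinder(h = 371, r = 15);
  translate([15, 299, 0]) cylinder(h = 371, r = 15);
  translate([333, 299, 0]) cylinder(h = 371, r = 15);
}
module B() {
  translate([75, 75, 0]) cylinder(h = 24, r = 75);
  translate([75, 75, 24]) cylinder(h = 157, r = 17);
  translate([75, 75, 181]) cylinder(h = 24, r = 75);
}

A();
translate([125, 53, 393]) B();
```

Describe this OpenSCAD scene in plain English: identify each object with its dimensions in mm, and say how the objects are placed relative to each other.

A is a four-legged stool. The seat is a 348×314×22 mm slab whose top surface is at z = 393 mm; four round legs, each 30 mm in diameter, run from the floor (z = 0) to the underside of the seat, each leg's axis is inset half a diameter from the nearest pair of seat edges (so the leg's bounding box is flush with the corner).

B is a spool: two coaxial disc flanges of radius 75 mm and thickness 24 mm, joined by a core cylinder of radius 17 mm and height 157 mm. The lower flange rests on z = 0 and the three cylinders share a vertical axis.

The spool is on top of the stool.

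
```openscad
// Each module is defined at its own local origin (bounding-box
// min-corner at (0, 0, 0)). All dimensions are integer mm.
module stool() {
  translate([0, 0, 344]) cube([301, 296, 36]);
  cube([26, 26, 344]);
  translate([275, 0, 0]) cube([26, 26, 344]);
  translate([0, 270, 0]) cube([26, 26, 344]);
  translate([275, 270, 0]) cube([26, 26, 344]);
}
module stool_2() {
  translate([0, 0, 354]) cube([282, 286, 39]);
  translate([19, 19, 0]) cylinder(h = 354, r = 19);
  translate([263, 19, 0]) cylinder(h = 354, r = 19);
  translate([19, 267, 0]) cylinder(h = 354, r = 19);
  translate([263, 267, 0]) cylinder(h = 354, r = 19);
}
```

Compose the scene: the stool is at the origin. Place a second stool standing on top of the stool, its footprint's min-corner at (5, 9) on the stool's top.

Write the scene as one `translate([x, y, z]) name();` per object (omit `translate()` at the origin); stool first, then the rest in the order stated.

stool();
translate([5, 9, 380]) stool_2();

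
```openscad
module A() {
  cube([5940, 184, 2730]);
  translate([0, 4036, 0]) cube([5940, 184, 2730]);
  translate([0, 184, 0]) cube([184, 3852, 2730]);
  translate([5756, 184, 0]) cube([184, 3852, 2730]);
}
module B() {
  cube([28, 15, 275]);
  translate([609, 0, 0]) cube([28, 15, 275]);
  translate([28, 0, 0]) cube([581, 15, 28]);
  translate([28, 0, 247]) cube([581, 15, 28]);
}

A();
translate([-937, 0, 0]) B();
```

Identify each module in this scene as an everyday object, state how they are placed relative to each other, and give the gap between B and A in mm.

A is a house frame. B is a picture frame. The picture frame is on the floor beside the house frame on its −x side. The gap between the picture frame and the house frame is 300 mm.

The picture frame's nearest face is 300 mm from the house frame's −x face.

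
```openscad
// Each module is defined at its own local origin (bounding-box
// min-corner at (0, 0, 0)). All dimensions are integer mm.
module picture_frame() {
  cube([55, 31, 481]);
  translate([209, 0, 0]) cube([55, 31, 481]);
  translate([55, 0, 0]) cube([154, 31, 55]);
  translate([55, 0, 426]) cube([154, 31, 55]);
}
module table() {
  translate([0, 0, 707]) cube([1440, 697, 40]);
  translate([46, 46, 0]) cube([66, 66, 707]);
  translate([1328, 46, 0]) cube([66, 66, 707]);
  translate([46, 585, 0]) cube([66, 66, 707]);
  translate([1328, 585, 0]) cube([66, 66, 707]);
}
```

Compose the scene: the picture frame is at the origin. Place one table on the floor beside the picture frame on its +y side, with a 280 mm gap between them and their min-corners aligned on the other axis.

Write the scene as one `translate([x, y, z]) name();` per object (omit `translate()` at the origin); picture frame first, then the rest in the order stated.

picture_frame();
translate([0, 311, 0]) table();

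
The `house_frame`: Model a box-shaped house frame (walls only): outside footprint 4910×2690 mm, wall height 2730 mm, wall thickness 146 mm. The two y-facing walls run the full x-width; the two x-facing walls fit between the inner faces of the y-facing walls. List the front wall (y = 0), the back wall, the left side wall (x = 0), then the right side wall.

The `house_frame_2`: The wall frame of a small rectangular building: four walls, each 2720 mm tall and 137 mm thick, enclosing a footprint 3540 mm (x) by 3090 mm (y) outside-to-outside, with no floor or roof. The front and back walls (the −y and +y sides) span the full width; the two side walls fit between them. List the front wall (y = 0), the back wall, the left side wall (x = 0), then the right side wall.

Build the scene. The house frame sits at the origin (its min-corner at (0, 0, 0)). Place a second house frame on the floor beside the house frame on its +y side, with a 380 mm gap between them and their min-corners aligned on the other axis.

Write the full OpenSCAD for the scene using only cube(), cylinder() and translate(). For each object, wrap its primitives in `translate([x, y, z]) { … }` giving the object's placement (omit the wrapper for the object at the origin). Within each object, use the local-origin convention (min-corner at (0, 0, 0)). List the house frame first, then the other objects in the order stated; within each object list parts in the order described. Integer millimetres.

cube([4910, 146, 2730]);
translate([0, 2544, 0]) cube([4910, 146, 2730]);
translate([0, 146, 0]) cube([146, 2398, 2730]);
translate([4764, 146, 0]) cube([146, 2398, 2730]);
translate([0, 3070, 0]) {
  cube([3540, 137, 2720]);
  translate([0, 2953, 0]) cube([3540, 137, 2720]);
  translate([0, 137, 0]) cube([137, 2816, 2720]);
  translate([3403, 137, 0]) cube([137, 2816, 2720]);
}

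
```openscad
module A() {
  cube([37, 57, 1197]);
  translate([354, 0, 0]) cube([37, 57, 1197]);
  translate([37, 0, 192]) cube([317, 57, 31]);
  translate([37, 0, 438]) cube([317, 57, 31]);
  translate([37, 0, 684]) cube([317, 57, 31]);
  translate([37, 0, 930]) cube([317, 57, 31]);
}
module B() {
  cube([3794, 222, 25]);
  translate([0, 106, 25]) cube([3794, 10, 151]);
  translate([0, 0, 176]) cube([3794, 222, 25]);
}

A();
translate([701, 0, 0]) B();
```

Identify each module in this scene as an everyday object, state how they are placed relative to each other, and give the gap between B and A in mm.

A is a ladder. B is an I-beam. The I-beam is on the floor beside the ladder on its +x side. The gap between the I-beam and the ladder is 310 mm.

The I-beam's nearest face is 310 mm from the ladder's +x face.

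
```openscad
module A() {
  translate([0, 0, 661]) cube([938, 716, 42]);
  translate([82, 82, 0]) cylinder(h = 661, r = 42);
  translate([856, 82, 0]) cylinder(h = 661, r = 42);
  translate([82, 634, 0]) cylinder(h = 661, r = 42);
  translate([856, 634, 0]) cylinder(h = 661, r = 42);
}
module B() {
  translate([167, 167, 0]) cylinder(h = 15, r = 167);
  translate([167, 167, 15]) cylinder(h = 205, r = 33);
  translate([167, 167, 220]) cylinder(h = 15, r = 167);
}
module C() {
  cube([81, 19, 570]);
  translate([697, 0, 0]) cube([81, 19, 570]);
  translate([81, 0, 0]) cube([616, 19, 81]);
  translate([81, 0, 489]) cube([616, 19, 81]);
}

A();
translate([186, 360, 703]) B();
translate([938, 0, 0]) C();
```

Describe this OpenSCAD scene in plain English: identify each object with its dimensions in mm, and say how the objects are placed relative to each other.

A is a table with a 938×716 mm rectangular top, 42 mm thick, top surface at z = 703 mm, supported by four round legs of 84 mm diameter, each leg's bounding box inset 40 mm from the nearest pair of top edges, running from the floor.

B is a spool: two coaxial disc flanges of radius 167 mm and thickness 15 mm, joined by a core cylinder of radius 33 mm and height 205 mm. The lower flange rests on z = 0 and the three cylinders share a vertical axis.

C is a rectangular picture frame lying in the x–z plane (depth along y). The opening is 616 mm wide (x) by 408 mm tall (z), surrounded by a border 81 mm wide on all four sides. The frame is 19 mm deep and is made of two full-height vertical stiles with two horizontal rails fitted between them.

The spool is on top of the table. The picture frame is against the table's +x side, with their −y faces flush.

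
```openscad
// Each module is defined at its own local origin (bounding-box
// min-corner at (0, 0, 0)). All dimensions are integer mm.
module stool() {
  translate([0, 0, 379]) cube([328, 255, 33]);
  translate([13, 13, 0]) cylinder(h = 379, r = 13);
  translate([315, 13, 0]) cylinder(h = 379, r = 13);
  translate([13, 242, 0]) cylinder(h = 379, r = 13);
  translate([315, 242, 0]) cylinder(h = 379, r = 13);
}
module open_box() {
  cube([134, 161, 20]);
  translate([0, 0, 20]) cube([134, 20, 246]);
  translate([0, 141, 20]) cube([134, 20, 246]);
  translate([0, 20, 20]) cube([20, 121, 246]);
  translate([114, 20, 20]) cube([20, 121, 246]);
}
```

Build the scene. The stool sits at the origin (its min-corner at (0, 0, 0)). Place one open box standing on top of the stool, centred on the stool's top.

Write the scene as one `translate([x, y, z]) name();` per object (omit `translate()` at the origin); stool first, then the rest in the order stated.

stool();
translate([97, 47, 412]) open_box();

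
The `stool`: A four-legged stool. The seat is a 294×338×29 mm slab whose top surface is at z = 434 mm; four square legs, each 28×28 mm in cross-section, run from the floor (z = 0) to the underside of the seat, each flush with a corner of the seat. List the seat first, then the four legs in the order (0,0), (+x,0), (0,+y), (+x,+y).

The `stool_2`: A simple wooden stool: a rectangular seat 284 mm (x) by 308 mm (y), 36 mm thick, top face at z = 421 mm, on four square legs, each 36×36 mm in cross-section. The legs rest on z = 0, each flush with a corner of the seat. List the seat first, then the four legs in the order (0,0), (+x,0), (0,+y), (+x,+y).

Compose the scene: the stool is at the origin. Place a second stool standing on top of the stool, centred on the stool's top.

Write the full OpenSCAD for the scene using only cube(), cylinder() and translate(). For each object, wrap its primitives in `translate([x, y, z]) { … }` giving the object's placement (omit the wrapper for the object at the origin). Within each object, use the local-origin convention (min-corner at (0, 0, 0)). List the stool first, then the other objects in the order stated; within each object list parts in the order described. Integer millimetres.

translate([0, 0, 405]) cube([294, 338, 29]);
cube([28, 28, 405]);
translate([266, 0, 0]) cube([28, 28, 405]);
translate([0, 310, 0]) cube([28, 28, 405]);
translate([266, 310, 0]) cube([28, 28, 405]);
translate([5, 15, 434]) {
  translate([0, 0, 385]) cube([284, 308, 36]);
  cube([36, 36, 385]);
  translate([248, 0, 0]) cube([36, 36, 385]);
  translate([0, 272, 0]) cube([36, 36, 385]);
  translate([248, 272, 0]) cube([36, 36, 385]);
}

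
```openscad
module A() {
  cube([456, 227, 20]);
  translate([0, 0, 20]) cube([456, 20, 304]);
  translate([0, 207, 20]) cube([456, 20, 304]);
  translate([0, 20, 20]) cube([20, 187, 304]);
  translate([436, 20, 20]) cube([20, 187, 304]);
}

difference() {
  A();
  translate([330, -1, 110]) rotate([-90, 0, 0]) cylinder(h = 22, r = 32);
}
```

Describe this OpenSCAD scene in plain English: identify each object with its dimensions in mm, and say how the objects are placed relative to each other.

A is an open-topped rectangular box: outside dimensions 456×227×324 mm, with a uniform wall and base thickness of 20 mm. The base is a full 456×227 slab on the floor; four walls sit on top of the base. The front and back walls (the −y and +y sides) span the full width; the two side walls fit between them.

The open box has a circular hole of radius 32 mm through its front wall, centred at (x = 330, z = 110).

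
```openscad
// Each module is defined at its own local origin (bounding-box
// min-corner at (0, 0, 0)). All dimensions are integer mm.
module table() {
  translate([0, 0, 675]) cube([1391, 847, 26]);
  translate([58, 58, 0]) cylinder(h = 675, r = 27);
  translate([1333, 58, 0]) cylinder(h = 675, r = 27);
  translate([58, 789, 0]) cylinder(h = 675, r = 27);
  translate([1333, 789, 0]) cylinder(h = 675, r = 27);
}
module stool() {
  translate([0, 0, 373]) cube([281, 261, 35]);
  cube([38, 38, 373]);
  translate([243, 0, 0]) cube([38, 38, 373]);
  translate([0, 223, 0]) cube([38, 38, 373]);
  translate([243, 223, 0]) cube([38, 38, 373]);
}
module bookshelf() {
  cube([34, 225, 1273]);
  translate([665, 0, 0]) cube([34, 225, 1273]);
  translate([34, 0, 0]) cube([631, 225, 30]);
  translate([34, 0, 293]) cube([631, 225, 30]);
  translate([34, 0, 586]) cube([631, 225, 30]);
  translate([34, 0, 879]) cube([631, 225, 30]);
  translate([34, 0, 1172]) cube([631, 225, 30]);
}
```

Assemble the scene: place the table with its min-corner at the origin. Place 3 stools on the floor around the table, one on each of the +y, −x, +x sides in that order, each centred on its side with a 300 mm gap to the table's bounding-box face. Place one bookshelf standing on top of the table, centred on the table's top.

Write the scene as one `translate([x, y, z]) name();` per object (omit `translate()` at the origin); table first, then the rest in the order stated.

table();
translate([555, 1147, 0]) stool();
translate([-581, 293, 0]) stool();
translate([1691, 293, 0]) stool();
translate([346, 311, 701]) bookshelf();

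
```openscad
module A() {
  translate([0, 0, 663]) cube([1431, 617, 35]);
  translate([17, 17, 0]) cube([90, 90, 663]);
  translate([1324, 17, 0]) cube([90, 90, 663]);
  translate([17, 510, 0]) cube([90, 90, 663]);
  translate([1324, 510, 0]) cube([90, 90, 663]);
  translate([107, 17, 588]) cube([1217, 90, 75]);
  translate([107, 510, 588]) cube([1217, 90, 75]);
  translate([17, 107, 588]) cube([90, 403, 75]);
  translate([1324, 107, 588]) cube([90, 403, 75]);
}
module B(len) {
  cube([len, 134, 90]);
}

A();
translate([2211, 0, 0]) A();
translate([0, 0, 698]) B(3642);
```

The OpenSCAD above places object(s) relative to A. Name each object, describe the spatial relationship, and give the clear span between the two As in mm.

Second table starts at x = 2211; first ends at x = 1431; clear span = 2211 − 1431 = 780 mm.

A is a table. B is a beam. A beam spans the tops of two tables. The clear span between the two tables is 780 mm.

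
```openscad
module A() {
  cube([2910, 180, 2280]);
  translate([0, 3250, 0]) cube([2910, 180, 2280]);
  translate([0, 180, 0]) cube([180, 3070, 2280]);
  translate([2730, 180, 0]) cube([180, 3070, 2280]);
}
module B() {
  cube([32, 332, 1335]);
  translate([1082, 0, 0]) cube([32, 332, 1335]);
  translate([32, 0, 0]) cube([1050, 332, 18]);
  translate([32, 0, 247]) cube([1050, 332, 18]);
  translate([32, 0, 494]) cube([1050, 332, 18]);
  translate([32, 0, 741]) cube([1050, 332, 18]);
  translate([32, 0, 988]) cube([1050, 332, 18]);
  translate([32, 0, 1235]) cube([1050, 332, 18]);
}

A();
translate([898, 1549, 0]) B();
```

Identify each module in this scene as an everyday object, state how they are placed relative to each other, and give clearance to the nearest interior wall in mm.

Clearances: x = 718, y = 1369; minimum 718 mm.

A is a house frame. B is a bookshelf. The bookshelf sits inside the house frame, centred. The clearance to the nearest interior wall is 718 mm.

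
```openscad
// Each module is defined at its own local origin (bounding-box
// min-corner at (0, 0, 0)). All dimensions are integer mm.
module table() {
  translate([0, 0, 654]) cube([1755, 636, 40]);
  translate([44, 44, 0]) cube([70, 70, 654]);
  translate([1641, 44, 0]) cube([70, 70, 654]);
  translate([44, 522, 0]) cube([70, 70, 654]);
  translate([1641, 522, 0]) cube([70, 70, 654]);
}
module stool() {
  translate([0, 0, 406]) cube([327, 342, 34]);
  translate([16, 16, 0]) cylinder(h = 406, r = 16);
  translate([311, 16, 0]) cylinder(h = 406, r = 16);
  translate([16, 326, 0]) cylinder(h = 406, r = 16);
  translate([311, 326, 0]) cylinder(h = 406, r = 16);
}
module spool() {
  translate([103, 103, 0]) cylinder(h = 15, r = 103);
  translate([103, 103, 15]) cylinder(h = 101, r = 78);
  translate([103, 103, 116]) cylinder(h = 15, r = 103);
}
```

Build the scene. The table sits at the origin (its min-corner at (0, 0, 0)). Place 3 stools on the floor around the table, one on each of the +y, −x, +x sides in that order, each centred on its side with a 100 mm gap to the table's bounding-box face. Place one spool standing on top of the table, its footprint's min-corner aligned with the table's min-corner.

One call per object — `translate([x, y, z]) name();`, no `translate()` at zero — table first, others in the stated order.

table();
translate([714, 736, 0]) stool();
translate([-427, 147, 0]) stool();
translate([1855, 147, 0]) stool();
translate([0, 0, 694]) spool();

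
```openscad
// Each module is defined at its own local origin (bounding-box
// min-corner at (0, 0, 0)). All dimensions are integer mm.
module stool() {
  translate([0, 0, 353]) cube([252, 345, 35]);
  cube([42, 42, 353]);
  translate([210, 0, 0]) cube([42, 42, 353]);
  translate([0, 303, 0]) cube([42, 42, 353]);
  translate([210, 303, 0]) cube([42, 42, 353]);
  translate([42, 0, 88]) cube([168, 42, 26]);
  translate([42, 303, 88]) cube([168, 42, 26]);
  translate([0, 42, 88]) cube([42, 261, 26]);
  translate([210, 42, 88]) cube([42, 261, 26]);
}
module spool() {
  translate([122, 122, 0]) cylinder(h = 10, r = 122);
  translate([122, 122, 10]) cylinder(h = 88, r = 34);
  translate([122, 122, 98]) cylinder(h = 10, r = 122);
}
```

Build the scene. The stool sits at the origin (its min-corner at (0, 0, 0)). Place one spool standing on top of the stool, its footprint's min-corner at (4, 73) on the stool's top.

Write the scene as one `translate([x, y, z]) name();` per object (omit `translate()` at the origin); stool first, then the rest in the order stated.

stool();
translate([4, 73, 388]) spool();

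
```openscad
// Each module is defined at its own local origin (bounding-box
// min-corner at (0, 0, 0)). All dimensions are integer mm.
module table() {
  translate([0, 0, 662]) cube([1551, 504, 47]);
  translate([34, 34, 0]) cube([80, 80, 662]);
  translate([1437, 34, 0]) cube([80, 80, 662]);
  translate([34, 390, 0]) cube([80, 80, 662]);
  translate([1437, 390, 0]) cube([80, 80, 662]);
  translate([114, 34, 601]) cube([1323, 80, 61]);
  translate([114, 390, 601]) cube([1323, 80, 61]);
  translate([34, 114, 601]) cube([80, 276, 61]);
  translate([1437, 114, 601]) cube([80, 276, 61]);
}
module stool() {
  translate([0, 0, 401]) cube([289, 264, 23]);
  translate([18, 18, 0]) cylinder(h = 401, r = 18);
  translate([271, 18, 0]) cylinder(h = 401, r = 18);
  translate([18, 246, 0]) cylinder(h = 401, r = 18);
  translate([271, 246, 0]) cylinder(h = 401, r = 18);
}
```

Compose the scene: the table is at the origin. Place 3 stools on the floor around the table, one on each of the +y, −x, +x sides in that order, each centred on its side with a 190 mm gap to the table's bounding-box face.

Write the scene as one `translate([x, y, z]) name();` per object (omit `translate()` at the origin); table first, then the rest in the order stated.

table();
translate([631, 694, 0]) stool();
translate([-479, 120, 0]) stool();
translate([1741, 120, 0]) stool();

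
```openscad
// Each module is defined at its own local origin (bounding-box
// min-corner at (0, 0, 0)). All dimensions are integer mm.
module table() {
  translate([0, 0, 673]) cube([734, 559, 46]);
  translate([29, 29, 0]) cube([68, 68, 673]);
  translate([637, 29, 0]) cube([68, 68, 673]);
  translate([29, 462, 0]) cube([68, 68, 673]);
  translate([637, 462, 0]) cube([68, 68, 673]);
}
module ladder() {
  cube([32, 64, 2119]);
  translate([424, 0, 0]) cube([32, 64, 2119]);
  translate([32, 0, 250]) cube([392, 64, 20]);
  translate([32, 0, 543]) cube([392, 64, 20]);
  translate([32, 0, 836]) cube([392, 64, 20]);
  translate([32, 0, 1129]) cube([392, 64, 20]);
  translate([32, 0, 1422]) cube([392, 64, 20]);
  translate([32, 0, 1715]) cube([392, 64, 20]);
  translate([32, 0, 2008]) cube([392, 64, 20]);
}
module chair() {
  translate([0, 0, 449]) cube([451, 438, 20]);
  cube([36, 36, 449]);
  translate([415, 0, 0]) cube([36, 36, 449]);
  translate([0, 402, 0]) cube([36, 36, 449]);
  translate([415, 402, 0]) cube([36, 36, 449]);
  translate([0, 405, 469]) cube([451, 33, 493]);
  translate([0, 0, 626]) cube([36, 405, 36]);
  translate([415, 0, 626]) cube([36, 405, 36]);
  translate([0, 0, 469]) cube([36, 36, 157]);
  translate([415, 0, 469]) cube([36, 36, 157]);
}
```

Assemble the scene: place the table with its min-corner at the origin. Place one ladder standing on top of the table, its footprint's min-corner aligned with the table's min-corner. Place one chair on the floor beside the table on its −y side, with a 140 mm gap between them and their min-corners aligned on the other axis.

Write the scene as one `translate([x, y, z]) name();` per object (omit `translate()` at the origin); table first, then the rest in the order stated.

table();
translate([0, 0, 719]) ladder();
translate([0, -578, 0]) chair();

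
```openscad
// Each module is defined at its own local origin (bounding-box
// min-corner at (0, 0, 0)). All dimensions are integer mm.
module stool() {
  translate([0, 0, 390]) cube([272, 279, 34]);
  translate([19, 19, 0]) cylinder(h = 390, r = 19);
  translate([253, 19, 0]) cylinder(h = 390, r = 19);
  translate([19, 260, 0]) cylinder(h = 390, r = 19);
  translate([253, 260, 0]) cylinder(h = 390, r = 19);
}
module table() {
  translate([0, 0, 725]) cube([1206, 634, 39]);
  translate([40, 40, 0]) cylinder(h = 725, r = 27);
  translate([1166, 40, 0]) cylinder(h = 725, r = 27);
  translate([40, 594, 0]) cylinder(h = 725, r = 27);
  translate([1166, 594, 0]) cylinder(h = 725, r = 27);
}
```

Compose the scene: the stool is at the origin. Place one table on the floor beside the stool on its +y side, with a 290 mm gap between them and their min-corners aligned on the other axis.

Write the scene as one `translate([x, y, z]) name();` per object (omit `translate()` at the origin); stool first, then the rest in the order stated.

stool();
translate([0, 569, 0]) table();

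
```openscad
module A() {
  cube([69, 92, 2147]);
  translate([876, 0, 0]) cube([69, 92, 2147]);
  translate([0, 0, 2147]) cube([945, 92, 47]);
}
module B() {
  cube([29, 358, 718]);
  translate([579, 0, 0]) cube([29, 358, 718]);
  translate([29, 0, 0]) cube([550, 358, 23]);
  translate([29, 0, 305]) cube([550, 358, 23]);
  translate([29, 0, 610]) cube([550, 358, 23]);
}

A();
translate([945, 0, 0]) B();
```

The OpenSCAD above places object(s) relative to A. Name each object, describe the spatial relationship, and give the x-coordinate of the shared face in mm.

A is a door frame. B is a bookshelf. The bookshelf is against the door frame's +x side, with their −y faces flush. The x-coordinate of the shared face is 945 mm.

The door frame's +x face and the bookshelf's −x face are both at x = 945 mm.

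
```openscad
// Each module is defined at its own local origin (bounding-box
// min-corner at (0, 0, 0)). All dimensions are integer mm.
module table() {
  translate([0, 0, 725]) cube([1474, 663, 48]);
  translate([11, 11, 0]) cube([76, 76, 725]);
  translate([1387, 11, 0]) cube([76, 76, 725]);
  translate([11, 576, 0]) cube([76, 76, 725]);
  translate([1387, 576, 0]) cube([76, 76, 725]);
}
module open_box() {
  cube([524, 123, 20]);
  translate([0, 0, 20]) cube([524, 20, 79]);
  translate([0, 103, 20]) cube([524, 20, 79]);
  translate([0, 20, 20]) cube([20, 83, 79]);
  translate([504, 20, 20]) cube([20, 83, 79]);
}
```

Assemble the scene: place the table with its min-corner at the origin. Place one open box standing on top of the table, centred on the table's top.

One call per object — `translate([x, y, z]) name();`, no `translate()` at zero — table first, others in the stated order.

table();
translate([475, 270, 773]) open_box();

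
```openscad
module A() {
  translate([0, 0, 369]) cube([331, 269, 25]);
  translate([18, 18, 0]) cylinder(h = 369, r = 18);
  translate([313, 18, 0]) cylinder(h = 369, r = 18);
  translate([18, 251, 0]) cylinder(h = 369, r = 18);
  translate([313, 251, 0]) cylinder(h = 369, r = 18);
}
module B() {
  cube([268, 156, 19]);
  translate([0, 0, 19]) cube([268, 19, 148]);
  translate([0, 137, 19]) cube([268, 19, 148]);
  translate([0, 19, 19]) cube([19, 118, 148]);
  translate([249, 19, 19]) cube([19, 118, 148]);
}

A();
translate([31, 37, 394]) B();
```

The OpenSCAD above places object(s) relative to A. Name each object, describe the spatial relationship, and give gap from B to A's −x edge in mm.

A is a stool. B is an open box. The open box is on top of the stool. The gap from the open box to the stool's −x edge is 31 mm.

The open box's min-x is at 31; the stool's min-x is 0; gap = 31 mm.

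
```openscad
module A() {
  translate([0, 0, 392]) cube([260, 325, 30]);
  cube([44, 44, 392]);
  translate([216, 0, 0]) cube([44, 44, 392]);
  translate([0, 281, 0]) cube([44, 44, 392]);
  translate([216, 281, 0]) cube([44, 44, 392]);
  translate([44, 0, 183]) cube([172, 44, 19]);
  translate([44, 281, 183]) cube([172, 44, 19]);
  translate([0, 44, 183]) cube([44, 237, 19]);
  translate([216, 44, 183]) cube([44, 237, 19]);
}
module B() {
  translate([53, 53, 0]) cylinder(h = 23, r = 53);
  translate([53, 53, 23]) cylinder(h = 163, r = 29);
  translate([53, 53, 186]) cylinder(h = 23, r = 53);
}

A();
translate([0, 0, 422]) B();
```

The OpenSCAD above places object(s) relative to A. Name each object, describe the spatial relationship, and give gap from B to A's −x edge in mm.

The spool's min-x is at 0; the stool's min-x is 0; gap = 0 mm.

A is a stool. B is a spool. The spool is on top of the stool. The gap from the spool to the stool's −x edge is 0 mm.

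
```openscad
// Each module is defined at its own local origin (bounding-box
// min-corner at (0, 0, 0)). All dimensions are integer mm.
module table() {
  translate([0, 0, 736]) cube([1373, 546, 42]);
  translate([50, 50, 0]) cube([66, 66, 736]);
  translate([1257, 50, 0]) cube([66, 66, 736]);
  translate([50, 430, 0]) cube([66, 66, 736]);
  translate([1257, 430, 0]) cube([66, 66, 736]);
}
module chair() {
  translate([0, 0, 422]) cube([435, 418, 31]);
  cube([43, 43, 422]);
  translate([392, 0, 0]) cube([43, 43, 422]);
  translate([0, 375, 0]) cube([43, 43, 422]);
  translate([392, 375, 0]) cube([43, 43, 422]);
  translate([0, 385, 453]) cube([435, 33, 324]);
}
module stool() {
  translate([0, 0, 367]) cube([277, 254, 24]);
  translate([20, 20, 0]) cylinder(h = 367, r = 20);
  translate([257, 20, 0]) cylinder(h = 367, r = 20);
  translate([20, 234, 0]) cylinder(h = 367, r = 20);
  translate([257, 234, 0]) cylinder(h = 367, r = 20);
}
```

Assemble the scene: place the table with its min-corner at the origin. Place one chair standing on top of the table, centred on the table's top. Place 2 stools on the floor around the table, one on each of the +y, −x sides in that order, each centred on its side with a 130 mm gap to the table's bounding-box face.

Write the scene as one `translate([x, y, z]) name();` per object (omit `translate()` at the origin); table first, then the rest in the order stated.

table();
translate([469, 64, 778]) chair();
translate([548, 676, 0]) stool();
translate([-407, 146, 0]) stool();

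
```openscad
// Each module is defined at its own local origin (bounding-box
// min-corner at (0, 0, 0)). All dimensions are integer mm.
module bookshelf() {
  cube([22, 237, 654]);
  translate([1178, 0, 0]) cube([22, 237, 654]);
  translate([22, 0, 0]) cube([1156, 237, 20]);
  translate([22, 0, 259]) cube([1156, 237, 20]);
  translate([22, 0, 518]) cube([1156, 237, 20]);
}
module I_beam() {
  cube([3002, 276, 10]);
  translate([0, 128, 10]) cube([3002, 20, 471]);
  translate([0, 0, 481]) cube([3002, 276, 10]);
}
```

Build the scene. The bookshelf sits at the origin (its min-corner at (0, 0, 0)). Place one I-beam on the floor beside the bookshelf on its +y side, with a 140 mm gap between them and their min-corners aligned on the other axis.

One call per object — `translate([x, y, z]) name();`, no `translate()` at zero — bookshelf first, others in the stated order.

bookshelf();
translate([0, 377, 0]) I_beam();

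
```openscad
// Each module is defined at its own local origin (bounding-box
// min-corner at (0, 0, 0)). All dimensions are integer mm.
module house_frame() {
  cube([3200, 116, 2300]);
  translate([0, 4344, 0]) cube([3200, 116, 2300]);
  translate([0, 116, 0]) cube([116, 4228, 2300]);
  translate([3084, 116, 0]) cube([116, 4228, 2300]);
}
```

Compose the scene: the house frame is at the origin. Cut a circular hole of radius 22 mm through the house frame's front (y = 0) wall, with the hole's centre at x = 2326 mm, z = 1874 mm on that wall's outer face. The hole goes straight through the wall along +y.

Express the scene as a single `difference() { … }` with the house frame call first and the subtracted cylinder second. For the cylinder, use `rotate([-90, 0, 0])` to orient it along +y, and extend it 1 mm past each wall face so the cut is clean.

difference() {
  house_frame();
  translate([2326, -1, 1874]) rotate([-90, 0, 0]) cylinder(h = 118, r = 22);
}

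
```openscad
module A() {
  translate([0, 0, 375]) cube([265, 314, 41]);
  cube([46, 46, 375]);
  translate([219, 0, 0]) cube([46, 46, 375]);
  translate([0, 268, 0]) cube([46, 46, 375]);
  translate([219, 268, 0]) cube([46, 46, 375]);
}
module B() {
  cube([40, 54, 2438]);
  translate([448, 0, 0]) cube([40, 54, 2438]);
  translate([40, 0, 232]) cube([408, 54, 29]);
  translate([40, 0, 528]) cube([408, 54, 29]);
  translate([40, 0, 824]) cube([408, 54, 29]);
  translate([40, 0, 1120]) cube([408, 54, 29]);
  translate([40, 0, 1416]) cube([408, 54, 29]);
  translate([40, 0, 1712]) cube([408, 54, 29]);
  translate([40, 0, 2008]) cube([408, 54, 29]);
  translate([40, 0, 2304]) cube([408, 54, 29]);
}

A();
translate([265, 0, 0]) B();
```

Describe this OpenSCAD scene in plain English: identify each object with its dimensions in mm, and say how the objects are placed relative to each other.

A is a four-legged stool. The seat is a 265×314×41 mm slab whose top surface is at z = 416 mm; four square legs, each 46×46 mm in cross-section, run from the floor (z = 0) to the underside of the seat, each flush with a corner of the seat.

B is a straight ladder. Two 40×54 mm vertical rails, 2438 mm tall, stand 488 mm apart (outside-to-outside) with their front faces coplanar on the −y side. 8 rungs, each 54 mm deep and 29 mm tall, span between the inner faces of the rails, front faces flush with the rails. The lowest rung's underside is at z = 232 mm and rungs are spaced 296 mm apart (underside to underside).

The ladder is against the stool's +x side, with their −y faces flush.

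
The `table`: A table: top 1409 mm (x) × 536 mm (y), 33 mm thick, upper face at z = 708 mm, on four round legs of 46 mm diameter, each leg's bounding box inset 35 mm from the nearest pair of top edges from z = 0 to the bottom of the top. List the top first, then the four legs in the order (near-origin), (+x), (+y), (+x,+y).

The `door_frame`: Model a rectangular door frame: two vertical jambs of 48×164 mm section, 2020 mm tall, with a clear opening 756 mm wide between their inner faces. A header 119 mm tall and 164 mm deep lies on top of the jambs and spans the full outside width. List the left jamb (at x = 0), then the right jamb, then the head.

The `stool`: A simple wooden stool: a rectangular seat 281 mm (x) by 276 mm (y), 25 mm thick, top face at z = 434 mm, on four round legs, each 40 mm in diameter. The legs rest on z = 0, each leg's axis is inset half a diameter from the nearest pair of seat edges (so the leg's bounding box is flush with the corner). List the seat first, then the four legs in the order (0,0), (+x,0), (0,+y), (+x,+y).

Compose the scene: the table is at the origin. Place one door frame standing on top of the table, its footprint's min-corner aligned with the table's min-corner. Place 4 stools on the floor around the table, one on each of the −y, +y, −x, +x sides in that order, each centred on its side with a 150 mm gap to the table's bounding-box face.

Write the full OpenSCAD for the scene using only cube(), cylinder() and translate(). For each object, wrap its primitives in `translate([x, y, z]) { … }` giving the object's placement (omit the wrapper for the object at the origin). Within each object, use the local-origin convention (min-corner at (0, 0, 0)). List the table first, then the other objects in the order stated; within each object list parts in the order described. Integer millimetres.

translate([0, 0, 675]) cube([1409, 536, 33]);
translate([58, 58, 0]) cylinder(h = 675, r = 23);
translate([1351, 58, 0]) cylinder(h = 675, r = 23);
translate([58, 478, 0]) cylinder(h = 675, r = 23);
translate([1351, 478, 0]) cylinder(h = 675, r = 23);
translate([0, 0, 708]) {
  cube([48, 164, 2020]);
  translate([804, 0, 0]) cube([48, 164, 2020]);
  translate([0, 0, 2020]) cube([852, 164, 119]);
}
translate([564, -426, 0]) {
  translate([0, 0, 409]) cube([281, 276, 25]);
  translate([20, 20, 0]) cylinder(h = 409, r = 20);
  translate([261, 20, 0]) cylinder(h = 409, r = 20);
  translate([20, 256, 0]) cylinder(h = 409, r = 20);
  translate([261, 256, 0]) cylinder(h = 409, r = 20);
}
translate([564, 686, 0]) {
  translate([0, 0, 409]) cube([281, 276, 25]);
  translate([20, 20, 0]) cylinder(h = 409, r = 20);
  translate([261, 20, 0]) cylinder(h = 409, r = 20);
  translate([20, 256, 0]) cylinder(h = 409, r = 20);
  translate([261, 256, 0]) cylinder(h = 409, r = 20);
}
translate([-431, 130, 0]) {
  translate([0, 0, 409]) cube([281, 276, 25]);
  translate([20, 20, 0]) cylinder(h = 409, r = 20);
  translate([261, 20, 0]) cylinder(h = 409, r = 20);
  translate([20, 256, 0]) cylinder(h = 409, r = 20);
  translate([261, 256, 0]) cylinder(h = 409, r = 20);
}
translate([1559, 130, 0]) {
  translate([0, 0, 409]) cube([281, 276, 25]);
  translate([20, 20, 0]) cylinder(h = 409, r = 20);
  translate([261, 20, 0]) cylinder(h = 409, r = 20);
  translate([20, 256, 0]) cylinder(h = 409, r = 20);
  translate([261, 256, 0]) cylinder(h = 409, r = 20);
}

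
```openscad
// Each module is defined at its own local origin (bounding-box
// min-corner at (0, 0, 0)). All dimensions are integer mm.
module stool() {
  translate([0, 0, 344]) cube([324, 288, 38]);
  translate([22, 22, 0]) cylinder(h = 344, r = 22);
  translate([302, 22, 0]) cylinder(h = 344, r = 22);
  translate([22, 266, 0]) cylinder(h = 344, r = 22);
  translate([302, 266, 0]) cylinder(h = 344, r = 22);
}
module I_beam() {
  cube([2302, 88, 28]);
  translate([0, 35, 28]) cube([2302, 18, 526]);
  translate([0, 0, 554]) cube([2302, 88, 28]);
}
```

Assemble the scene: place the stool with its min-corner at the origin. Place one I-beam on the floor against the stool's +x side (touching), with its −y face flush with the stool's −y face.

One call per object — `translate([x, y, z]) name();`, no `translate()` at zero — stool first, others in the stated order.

stool();
translate([324, 0, 0]) I_beam();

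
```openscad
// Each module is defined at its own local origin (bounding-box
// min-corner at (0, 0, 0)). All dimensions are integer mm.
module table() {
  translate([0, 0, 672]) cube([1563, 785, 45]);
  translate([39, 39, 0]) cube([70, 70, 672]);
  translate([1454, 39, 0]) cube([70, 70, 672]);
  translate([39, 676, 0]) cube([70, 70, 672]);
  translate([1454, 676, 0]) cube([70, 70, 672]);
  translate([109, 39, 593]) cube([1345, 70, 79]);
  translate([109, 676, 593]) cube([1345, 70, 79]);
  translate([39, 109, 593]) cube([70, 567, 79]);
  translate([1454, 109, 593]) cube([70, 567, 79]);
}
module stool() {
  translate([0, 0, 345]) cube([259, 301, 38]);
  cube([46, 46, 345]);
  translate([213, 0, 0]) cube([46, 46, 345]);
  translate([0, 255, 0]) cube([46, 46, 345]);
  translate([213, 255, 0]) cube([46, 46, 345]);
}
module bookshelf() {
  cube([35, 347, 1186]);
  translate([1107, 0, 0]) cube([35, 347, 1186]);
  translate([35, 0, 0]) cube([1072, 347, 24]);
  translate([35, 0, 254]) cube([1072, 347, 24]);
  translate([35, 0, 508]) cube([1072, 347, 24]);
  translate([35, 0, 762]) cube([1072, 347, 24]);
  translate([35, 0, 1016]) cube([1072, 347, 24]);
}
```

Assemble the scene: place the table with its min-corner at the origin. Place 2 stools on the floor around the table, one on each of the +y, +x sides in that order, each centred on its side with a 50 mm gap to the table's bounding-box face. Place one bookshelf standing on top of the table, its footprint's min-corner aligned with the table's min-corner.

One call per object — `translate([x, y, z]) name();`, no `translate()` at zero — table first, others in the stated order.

table();
translate([652, 835, 0]) stool();
translate([1613, 242, 0]) stool();
translate([0, 0, 717]) bookshelf();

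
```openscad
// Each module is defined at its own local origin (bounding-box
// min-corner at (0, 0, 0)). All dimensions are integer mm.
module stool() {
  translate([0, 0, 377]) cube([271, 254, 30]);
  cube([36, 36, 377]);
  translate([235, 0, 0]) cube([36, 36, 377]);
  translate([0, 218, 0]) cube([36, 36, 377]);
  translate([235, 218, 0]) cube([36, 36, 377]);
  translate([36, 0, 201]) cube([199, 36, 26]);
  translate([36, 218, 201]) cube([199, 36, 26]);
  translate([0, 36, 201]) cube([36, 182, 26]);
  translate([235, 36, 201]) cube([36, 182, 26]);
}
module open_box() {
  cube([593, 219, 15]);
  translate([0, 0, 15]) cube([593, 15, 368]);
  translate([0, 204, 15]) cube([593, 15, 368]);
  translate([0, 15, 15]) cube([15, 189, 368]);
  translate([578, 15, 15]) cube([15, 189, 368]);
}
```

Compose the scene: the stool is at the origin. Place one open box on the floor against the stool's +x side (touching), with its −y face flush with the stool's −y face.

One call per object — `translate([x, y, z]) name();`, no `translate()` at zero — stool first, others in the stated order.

stool();
translate([271, 0, 0]) open_box();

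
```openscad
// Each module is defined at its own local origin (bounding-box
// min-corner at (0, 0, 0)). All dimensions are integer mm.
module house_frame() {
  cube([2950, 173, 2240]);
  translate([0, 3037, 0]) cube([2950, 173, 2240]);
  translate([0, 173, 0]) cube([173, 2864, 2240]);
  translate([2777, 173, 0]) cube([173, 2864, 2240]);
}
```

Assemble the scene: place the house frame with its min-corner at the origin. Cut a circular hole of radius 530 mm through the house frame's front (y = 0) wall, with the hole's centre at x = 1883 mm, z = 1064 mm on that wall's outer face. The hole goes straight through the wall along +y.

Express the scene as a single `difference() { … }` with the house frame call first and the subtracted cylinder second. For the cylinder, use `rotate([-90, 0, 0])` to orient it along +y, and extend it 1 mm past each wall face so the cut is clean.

difference() {
  house_frame();
  translate([1883, -1, 1064]) rotate([-90, 0, 0]) cylinder(h = 175, r = 530);
}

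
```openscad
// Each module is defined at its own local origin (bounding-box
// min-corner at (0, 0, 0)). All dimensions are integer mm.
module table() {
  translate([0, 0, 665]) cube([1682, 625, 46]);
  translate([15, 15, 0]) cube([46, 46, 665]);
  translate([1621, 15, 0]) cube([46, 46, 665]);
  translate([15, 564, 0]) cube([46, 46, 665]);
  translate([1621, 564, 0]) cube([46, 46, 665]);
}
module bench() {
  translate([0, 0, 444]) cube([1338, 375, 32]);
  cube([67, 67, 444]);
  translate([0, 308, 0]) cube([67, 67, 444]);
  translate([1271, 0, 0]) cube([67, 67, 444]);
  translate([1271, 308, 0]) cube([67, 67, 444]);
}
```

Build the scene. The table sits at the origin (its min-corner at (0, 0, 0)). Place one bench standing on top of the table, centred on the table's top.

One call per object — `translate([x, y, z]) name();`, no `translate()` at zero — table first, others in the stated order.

table();
translate([172, 125, 711]) bench();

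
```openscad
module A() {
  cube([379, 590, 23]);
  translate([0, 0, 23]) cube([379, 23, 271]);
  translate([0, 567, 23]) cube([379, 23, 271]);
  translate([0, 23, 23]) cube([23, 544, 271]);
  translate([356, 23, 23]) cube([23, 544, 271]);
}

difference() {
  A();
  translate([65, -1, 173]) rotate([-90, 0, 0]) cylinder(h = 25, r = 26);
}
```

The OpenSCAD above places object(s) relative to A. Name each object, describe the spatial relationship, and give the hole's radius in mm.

A is an open box. The open box has a circular hole through its front wall. The hole's radius is 26 mm.

The subtracted cylinder has r = 26 mm.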